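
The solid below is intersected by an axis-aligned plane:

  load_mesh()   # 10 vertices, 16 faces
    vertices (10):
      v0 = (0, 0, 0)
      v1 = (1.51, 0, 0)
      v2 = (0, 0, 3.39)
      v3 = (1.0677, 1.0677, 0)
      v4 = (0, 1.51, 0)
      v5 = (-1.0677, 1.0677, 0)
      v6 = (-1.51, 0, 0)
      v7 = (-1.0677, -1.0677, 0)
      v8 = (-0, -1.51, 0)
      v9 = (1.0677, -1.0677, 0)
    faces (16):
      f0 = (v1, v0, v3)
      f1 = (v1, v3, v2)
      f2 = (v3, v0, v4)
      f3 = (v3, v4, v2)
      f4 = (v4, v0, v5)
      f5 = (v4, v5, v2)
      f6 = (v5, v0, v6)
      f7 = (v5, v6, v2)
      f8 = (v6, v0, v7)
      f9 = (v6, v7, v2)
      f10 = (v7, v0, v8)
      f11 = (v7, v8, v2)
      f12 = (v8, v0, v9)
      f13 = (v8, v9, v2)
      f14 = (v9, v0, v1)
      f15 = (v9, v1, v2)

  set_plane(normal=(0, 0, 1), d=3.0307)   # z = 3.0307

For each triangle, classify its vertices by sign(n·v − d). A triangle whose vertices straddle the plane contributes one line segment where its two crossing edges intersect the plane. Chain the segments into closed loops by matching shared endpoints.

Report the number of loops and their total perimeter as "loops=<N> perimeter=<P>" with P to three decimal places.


loops=1 perimeter=0.980

Straddling triangles (8 of 16):
  (v1,v3,v2) [--+] → (0.113164, 0.113164, 3.0307)–(0.160042, 0, 3.0307)  len=0.1225
  (v3,v4,v2) [--+] → (0, 0.160042, 3.0307)–(0.113164, 0.113164, 3.0307)  len=0.1225
  (v4,v5,v2) [--+] → (-0.113164, 0.113164, 3.0307)–(0, 0.160042, 3.0307)  len=0.1225
  (v5,v6,v2) [--+] → (-0.160042, 0, 3.0307)–(-0.113164, 0.113164, 3.0307)  len=0.1225
  (v6,v7,v2) [--+] → (-0.113164, -0.113164, 3.0307)–(-0.160042, 0, 3.0307)  len=0.1225
  (v7,v8,v2) [--+] → (0, -0.160042, 3.0307)–(-0.113164, -0.113164, 3.0307)  len=0.1225
  (v8,v9,v2) [--+] → (0.113164, -0.113164, 3.0307)–(0, -0.160042, 3.0307)  len=0.1225
  (v9,v1,v2) [--+] → (0.160042, 0, 3.0307)–(0.113164, -0.113164, 3.0307)  len=0.1225

Chained into 1 loop(s):
  loop 1: 8 segments, perimeter = 0.9799
Total perimeter = 0.980


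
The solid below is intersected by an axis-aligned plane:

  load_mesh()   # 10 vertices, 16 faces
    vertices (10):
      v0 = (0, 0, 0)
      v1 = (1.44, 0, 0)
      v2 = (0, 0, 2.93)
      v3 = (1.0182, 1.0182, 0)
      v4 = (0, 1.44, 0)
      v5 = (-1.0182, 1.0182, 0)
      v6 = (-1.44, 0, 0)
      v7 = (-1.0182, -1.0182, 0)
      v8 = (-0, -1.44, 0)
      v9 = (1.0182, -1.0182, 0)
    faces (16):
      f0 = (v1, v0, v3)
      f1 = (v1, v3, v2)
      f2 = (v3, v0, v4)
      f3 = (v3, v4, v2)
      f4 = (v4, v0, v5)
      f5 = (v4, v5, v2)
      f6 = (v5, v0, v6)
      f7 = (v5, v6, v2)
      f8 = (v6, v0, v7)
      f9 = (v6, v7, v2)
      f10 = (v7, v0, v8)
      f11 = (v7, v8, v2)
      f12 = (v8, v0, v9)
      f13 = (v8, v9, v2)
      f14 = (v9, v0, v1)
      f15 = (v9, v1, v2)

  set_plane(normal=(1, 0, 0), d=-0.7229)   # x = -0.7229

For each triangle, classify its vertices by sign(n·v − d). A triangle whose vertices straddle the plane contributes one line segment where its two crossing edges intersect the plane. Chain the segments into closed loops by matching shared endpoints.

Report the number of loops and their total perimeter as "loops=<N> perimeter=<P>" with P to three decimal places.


loops=1 perimeter=6.066

Straddling triangles (8 of 16):
  (v4,v0,v5) [++-] → (-0.7229, 0.7229, 0)–(-0.7229, 1.14053, 0)  len=0.4176
  (v4,v5,v2) [+-+] → (-0.7229, 1.14053, 0)–(-0.7229, 0.7229, 0.849763)  len=0.9468
  (v5,v0,v6) [-+-] → (-0.7229, 0.7229, 0)–(-0.7229, 0, 0)  len=0.7229
  (v5,v6,v2) [--+] → (-0.7229, 0, 1.4591)–(-0.7229, 0.7229, 0.849763)  len=0.9454
  (v6,v0,v7) [-+-] → (-0.7229, 0, 0)–(-0.7229, -0.7229, 0)  len=0.7229
  (v6,v7,v2) [--+] → (-0.7229, -0.7229, 0.849763)–(-0.7229, 0, 1.4591)  len=0.9454
  (v7,v0,v8) [-++] → (-0.7229, -0.7229, 0)–(-0.7229, -1.14053, 0)  len=0.4176
  (v7,v8,v2) [-++] → (-0.7229, -1.14053, 0)–(-0.7229, -0.7229, 0.849763)  len=0.9468

Chained into 1 loop(s):
  loop 1: 8 segments, perimeter = 6.0656
Total perimeter = 6.066


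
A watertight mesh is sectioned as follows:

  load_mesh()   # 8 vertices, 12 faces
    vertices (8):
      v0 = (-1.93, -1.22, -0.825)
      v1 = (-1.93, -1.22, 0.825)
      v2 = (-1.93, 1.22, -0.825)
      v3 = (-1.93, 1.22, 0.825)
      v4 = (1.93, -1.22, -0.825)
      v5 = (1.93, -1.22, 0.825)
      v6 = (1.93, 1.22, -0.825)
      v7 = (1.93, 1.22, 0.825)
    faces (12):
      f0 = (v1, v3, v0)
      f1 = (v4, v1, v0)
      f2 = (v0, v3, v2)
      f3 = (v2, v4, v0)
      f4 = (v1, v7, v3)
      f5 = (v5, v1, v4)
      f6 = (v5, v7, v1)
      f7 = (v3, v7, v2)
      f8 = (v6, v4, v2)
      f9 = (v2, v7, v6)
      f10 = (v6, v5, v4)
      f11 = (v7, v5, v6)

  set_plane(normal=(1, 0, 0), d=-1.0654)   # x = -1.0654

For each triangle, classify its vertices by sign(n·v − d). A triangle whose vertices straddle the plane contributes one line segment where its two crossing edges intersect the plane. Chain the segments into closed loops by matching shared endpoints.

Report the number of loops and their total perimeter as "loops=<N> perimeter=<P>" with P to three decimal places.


loops=1 perimeter=8.180

Straddling triangles (8 of 12):
  (v4,v1,v0) [+--] → (-1.0654, -1.22, 0.455417)–(-1.0654, -1.22, -0.825)  len=1.2804
  (v2,v4,v0) [-+-] → (-1.0654, 0.673465, -0.825)–(-1.0654, -1.22, -0.825)  len=1.8935
  (v1,v7,v3) [-+-] → (-1.0654, -0.673465, 0.825)–(-1.0654, 1.22, 0.825)  len=1.8935
  (v5,v1,v4) [+-+] → (-1.0654, -1.22, 0.825)–(-1.0654, -1.22, 0.455417)  len=0.3696
  (v5,v7,v1) [++-] → (-1.0654, -0.673465, 0.825)–(-1.0654, -1.22, 0.825)  len=0.5465
  (v3,v7,v2) [-+-] → (-1.0654, 1.22, 0.825)–(-1.0654, 1.22, -0.455417)  len=1.2804
  (v6,v4,v2) [++-] → (-1.0654, 0.673465, -0.825)–(-1.0654, 1.22, -0.825)  len=0.5465
  (v2,v7,v6) [-++] → (-1.0654, 1.22, -0.455417)–(-1.0654, 1.22, -0.825)  len=0.3696

Chained into 1 loop(s):
  loop 1: 8 segments, perimeter = 8.1800
Total perimeter = 8.180


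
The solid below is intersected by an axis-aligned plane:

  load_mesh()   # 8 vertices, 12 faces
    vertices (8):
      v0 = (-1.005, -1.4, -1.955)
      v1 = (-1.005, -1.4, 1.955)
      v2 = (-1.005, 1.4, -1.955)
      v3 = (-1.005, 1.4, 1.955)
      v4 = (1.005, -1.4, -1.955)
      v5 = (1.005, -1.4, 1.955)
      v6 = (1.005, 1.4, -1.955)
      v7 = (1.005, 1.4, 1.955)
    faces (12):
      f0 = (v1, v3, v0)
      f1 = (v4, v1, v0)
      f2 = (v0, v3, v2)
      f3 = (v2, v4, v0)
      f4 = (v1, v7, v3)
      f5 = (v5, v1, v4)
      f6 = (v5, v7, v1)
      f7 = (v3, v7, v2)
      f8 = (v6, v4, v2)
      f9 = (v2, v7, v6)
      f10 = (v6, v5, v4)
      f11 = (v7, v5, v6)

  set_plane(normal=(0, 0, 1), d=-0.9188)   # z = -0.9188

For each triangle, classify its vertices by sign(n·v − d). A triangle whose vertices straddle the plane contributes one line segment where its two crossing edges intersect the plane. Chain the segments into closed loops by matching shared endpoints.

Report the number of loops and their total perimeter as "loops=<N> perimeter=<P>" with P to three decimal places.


Straddling triangles (8 of 12):
  (v1,v3,v0) [++-] → (-1.005, -0.657964, -0.9188)–(-1.005, -1.4, -0.9188)  len=0.7420
  (v4,v1,v0) [-+-] → (0.472324, -1.4, -0.9188)–(-1.005, -1.4, -0.9188)  len=1.4773
  (v0,v3,v2) [-+-] → (-1.005, -0.657964, -0.9188)–(-1.005, 1.4, -0.9188)  len=2.0580
  (v5,v1,v4) [++-] → (0.472324, -1.4, -0.9188)–(1.005, -1.4, -0.9188)  len=0.5327
  (v3,v7,v2) [++-] → (-0.472324, 1.4, -0.9188)–(-1.005, 1.4, -0.9188)  len=0.5327
  (v2,v7,v6) [-+-] → (-0.472324, 1.4, -0.9188)–(1.005, 1.4, -0.9188)  len=1.4773
  (v6,v5,v4) [-+-] → (1.005, 0.657964, -0.9188)–(1.005, -1.4, -0.9188)  len=2.0580
  (v7,v5,v6) [++-] → (1.005, 0.657964, -0.9188)–(1.005, 1.4, -0.9188)  len=0.7420

Chained into 1 loop(s):
  loop 1: 8 segments, perimeter = 9.6200
Total perimeter = 9.620

loops=1 perimeter=9.620


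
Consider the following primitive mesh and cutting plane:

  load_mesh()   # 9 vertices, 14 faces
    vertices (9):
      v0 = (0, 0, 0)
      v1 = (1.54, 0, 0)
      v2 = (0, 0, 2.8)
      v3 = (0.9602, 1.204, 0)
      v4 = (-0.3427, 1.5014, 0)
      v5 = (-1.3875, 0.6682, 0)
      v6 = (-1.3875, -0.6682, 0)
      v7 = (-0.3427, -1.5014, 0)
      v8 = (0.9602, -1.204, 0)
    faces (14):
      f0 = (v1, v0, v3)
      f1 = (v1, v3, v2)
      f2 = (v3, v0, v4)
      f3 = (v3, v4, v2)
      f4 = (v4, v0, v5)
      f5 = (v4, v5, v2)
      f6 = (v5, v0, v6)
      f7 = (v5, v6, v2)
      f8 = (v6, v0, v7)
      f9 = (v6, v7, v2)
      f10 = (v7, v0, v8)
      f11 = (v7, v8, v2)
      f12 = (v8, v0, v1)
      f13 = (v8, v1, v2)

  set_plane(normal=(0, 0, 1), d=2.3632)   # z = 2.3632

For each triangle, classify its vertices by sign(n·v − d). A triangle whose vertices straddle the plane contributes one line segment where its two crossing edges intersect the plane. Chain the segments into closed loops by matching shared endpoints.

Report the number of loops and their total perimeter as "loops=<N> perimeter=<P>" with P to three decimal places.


loops=1 perimeter=1.459

Straddling triangles (7 of 14):
  (v1,v3,v2) [--+] → (0.149791, 0.187824, 2.3632)–(0.24024, 0, 2.3632)  len=0.2085
  (v3,v4,v2) [--+] → (-0.0534612, 0.234218, 2.3632)–(0.149791, 0.187824, 2.3632)  len=0.2085
  (v4,v5,v2) [--+] → (-0.21645, 0.104239, 2.3632)–(-0.0534612, 0.234218, 2.3632)  len=0.2085
  (v5,v6,v2) [--+] → (-0.21645, -0.104239, 2.3632)–(-0.21645, 0.104239, 2.3632)  len=0.2085
  (v6,v7,v2) [--+] → (-0.0534612, -0.234218, 2.3632)–(-0.21645, -0.104239, 2.3632)  len=0.2085
  (v7,v8,v2) [--+] → (0.149791, -0.187824, 2.3632)–(-0.0534612, -0.234218, 2.3632)  len=0.2085
  (v8,v1,v2) [--+] → (0.24024, 0, 2.3632)–(0.149791, -0.187824, 2.3632)  len=0.2085

Chained into 1 loop(s):
  loop 1: 7 segments, perimeter = 1.4593
Total perimeter = 1.459


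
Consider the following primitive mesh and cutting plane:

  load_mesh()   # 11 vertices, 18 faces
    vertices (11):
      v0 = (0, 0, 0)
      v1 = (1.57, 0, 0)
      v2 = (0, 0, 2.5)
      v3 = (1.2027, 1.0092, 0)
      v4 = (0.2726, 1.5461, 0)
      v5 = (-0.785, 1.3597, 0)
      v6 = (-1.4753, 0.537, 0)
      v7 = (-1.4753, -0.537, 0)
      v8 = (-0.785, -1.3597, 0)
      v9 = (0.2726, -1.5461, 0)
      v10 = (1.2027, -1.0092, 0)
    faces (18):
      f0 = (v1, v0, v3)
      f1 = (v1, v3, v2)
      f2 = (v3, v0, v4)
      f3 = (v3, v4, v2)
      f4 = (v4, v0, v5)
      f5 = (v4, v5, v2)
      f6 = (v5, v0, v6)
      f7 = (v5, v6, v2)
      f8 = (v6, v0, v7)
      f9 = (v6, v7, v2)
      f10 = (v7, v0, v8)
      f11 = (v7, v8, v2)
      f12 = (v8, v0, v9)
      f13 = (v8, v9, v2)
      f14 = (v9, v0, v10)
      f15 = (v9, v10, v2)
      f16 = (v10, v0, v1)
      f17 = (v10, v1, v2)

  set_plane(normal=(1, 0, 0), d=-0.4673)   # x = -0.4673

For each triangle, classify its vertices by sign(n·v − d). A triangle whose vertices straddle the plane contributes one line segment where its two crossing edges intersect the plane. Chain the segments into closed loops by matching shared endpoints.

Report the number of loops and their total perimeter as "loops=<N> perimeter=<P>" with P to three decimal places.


Straddling triangles (10 of 18):
  (v4,v0,v5) [++-] → (-0.4673, 0.809411, 0)–(-0.4673, 1.41569, 0)  len=0.6063
  (v4,v5,v2) [+-+] → (-0.4673, 1.41569, 0)–(-0.4673, 0.809411, 1.01178)  len=1.1795
  (v5,v0,v6) [-+-] → (-0.4673, 0.809411, 0)–(-0.4673, 0.170094, 0)  len=0.6393
  (v5,v6,v2) [--+] → (-0.4673, 0.170094, 1.70813)–(-0.4673, 0.809411, 1.01178)  len=0.9453
  (v6,v0,v7) [-+-] → (-0.4673, 0.170094, 0)–(-0.4673, -0.170094, 0)  len=0.3402
  (v6,v7,v2) [--+] → (-0.4673, -0.170094, 1.70813)–(-0.4673, 0.170094, 1.70813)  len=0.3402
  (v7,v0,v8) [-+-] → (-0.4673, -0.170094, 0)–(-0.4673, -0.809411, 0)  len=0.6393
  (v7,v8,v2) [--+] → (-0.4673, -0.809411, 1.01178)–(-0.4673, -0.170094, 1.70813)  len=0.9453
  (v8,v0,v9) [-++] → (-0.4673, -0.809411, 0)–(-0.4673, -1.41569, 0)  len=0.6063
  (v8,v9,v2) [-++] → (-0.4673, -1.41569, 0)–(-0.4673, -0.809411, 1.01178)  len=1.1795

Chained into 1 loop(s):
  loop 1: 10 segments, perimeter = 7.4213
Total perimeter = 7.421

loops=1 perimeter=7.421


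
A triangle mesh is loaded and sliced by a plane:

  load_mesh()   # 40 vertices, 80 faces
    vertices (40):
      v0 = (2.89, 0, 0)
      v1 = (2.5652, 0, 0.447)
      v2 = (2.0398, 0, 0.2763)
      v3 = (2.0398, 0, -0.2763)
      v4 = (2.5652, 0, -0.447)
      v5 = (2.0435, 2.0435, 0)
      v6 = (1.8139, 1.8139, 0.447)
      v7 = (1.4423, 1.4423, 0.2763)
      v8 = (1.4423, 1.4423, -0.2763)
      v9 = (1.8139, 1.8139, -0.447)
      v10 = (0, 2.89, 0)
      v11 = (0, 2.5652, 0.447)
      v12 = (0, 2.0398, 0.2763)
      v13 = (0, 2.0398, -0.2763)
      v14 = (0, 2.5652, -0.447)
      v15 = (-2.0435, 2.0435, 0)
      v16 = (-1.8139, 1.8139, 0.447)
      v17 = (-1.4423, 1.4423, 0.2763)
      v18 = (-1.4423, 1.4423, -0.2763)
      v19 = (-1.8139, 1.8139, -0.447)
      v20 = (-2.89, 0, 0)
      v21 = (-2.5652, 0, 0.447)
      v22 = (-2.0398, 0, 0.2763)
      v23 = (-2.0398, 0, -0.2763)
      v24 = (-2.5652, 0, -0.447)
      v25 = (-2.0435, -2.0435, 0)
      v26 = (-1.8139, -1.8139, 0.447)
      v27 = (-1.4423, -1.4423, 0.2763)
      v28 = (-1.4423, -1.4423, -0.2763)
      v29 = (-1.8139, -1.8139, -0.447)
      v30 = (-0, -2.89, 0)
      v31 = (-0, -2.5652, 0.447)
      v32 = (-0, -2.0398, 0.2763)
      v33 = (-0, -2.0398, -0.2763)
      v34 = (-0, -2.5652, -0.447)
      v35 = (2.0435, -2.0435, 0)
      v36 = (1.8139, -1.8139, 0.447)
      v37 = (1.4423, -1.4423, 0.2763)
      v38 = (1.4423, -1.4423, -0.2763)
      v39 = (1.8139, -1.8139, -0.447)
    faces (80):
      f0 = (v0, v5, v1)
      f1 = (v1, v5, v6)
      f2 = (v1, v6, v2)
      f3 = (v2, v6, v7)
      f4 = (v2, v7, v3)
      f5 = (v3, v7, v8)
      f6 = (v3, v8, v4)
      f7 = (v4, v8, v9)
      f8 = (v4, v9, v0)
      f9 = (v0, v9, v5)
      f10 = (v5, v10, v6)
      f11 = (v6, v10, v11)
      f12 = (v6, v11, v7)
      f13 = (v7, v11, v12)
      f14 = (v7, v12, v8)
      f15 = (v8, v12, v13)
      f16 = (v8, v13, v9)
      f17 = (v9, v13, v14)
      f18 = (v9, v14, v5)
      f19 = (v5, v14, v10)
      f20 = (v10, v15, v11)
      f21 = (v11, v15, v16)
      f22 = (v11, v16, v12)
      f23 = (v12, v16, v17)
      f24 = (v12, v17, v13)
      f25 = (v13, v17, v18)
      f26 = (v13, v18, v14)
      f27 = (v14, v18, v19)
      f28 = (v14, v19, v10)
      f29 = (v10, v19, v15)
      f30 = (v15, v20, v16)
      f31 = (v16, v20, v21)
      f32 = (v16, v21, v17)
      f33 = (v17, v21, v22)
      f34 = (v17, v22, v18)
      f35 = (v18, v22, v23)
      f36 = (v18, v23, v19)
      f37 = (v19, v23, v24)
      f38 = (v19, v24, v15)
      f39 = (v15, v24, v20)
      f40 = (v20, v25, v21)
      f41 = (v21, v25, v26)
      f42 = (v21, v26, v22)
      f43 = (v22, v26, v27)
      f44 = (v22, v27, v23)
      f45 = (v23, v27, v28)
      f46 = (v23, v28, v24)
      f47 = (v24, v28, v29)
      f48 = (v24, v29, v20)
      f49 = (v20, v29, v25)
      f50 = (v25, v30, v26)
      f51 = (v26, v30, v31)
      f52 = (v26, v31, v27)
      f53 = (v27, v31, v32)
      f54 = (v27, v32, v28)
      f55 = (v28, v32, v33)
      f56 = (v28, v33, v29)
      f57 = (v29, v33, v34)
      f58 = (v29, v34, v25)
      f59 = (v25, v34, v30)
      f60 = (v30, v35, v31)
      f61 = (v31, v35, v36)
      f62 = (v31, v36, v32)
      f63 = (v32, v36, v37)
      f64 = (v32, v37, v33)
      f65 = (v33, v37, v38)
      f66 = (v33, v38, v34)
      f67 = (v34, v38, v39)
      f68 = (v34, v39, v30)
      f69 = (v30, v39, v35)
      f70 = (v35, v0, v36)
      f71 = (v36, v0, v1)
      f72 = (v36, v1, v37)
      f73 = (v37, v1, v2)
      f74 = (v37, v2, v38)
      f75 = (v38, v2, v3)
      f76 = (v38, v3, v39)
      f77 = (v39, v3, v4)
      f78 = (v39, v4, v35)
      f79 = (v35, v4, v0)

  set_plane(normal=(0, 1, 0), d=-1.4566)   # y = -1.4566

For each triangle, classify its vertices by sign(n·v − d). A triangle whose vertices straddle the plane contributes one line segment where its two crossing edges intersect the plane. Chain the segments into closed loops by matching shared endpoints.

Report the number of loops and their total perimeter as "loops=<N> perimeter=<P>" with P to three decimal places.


loops=2 perimeter=5.637

Straddling triangles (24 of 80):
  (v20,v25,v21) [+-+] → (-2.28662, -1.4566, 0)–(-2.19333, -1.4566, 0.12838)  len=0.1587
  (v21,v25,v26) [+--] → (-2.19333, -1.4566, 0.12838)–(-1.96189, -1.4566, 0.447)  len=0.3938
  (v21,v26,v22) [+-+] → (-1.96189, -1.4566, 0.447)–(-1.8584, -1.4566, 0.413376)  len=0.1088
  (v22,v26,v27) [+-+] → (-1.8584, -1.4566, 0.413376)–(-1.4566, -1.4566, 0.282869)  len=0.4225
  (v24,v28,v29) [++-] → (-1.4566, -1.4566, -0.282869)–(-1.96189, -1.4566, -0.447)  len=0.5313
  (v24,v29,v20) [+-+] → (-1.96189, -1.4566, -0.447)–(-2.02587, -1.4566, -0.35895)  len=0.1088
  (v20,v29,v25) [+--] → (-2.02587, -1.4566, -0.35895)–(-2.28662, -1.4566, 0)  len=0.4437
  (v26,v31,v27) [--+] → (-1.42393, -1.4566, 0.278474)–(-1.4566, -1.4566, 0.282869)  len=0.0330
  (v27,v31,v32) [+--] → (-1.42393, -1.4566, 0.278474)–(-1.40778, -1.4566, 0.2763)  len=0.0163
  (v27,v32,v28) [+-+] → (-1.40778, -1.4566, 0.2763)–(-1.40778, -1.4566, -0.263075)  len=0.5394
  (v28,v32,v33) [+--] → (-1.40778, -1.4566, -0.263075)–(-1.40778, -1.4566, -0.2763)  len=0.0132
  (v28,v33,v29) [+--] → (-1.40778, -1.4566, -0.2763)–(-1.4566, -1.4566, -0.282869)  len=0.0493
  (v32,v36,v37) [--+] → (1.4566, -1.4566, 0.282869)–(1.40778, -1.4566, 0.2763)  len=0.0493
  (v32,v37,v33) [-+-] → (1.40778, -1.4566, 0.2763)–(1.40778, -1.4566, 0.263075)  len=0.0132
  (v33,v37,v38) [-++] → (1.40778, -1.4566, 0.263075)–(1.40778, -1.4566, -0.2763)  len=0.5394
  (v33,v38,v34) [-+-] → (1.40778, -1.4566, -0.2763)–(1.42393, -1.4566, -0.278474)  len=0.0163
  (v34,v38,v39) [-+-] → (1.42393, -1.4566, -0.278474)–(1.4566, -1.4566, -0.282869)  len=0.0330
  (v35,v0,v36) [-+-] → (2.28662, -1.4566, 0)–(2.02587, -1.4566, 0.35895)  len=0.4437
  (v36,v0,v1) [-++] → (2.02587, -1.4566, 0.35895)–(1.96189, -1.4566, 0.447)  len=0.1088
  (v36,v1,v37) [-++] → (1.96189, -1.4566, 0.447)–(1.4566, -1.4566, 0.282869)  len=0.5313
  (v38,v3,v39) [++-] → (1.8584, -1.4566, -0.413376)–(1.4566, -1.4566, -0.282869)  len=0.4225
  (v39,v3,v4) [-++] → (1.8584, -1.4566, -0.413376)–(1.96189, -1.4566, -0.447)  len=0.1088
  (v39,v4,v35) [-+-] → (1.96189, -1.4566, -0.447)–(2.19333, -1.4566, -0.12838)  len=0.3938
  (v35,v4,v0) [-++] → (2.19333, -1.4566, -0.12838)–(2.28662, -1.4566, 0)  len=0.1587

Chained into 2 loop(s):
  loop 1: 12 segments, perimeter = 2.8187
  loop 2: 12 segments, perimeter = 2.8187
Total perimeter = 5.637


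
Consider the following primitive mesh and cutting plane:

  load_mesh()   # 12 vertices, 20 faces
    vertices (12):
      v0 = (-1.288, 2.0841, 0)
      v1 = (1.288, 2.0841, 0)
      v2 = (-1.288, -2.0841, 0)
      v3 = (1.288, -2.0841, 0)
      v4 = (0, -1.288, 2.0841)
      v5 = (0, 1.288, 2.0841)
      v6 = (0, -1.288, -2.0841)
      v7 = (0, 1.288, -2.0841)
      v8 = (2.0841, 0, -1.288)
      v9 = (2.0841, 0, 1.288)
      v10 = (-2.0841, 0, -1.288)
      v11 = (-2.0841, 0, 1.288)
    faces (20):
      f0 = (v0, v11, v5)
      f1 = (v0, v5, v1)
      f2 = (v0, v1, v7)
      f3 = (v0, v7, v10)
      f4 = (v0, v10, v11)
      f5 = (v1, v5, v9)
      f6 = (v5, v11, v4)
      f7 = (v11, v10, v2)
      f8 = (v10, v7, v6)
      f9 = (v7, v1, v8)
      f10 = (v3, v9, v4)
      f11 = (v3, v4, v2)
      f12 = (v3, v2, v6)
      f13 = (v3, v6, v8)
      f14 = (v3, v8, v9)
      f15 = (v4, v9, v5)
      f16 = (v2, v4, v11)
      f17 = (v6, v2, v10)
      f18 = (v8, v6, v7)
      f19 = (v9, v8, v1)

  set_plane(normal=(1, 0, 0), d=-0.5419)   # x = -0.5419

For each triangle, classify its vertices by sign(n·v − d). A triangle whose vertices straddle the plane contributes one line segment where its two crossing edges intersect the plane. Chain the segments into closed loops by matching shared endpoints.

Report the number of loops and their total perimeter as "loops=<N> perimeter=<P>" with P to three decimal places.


Straddling triangles (10 of 20):
  (v0,v11,v5) [--+] → (-0.5419, 0.953099, 1.8771)–(-0.5419, 1.62294, 1.20726)  len=0.9473
  (v0,v5,v1) [-++] → (-0.5419, 1.62294, 1.20726)–(-0.5419, 2.0841, 0)  len=1.2923
  (v0,v1,v7) [-++] → (-0.5419, 2.0841, 0)–(-0.5419, 1.62294, -1.20726)  len=1.2923
  (v0,v7,v10) [-+-] → (-0.5419, 1.62294, -1.20726)–(-0.5419, 0.953099, -1.8771)  len=0.9473
  (v5,v11,v4) [+-+] → (-0.5419, 0.953099, 1.8771)–(-0.5419, -0.953099, 1.8771)  len=1.9062
  (v10,v7,v6) [-++] → (-0.5419, 0.953099, -1.8771)–(-0.5419, -0.953099, -1.8771)  len=1.9062
  (v3,v4,v2) [++-] → (-0.5419, -1.62294, 1.20726)–(-0.5419, -2.0841, 0)  len=1.2923
  (v3,v2,v6) [+-+] → (-0.5419, -2.0841, 0)–(-0.5419, -1.62294, -1.20726)  len=1.2923
  (v2,v4,v11) [-+-] → (-0.5419, -1.62294, 1.20726)–(-0.5419, -0.953099, 1.8771)  len=0.9473
  (v6,v2,v10) [+--] → (-0.5419, -1.62294, -1.20726)–(-0.5419, -0.953099, -1.8771)  len=0.9473

Chained into 1 loop(s):
  loop 1: 10 segments, perimeter = 12.7710
Total perimeter = 12.771

loops=1 perimeter=12.771


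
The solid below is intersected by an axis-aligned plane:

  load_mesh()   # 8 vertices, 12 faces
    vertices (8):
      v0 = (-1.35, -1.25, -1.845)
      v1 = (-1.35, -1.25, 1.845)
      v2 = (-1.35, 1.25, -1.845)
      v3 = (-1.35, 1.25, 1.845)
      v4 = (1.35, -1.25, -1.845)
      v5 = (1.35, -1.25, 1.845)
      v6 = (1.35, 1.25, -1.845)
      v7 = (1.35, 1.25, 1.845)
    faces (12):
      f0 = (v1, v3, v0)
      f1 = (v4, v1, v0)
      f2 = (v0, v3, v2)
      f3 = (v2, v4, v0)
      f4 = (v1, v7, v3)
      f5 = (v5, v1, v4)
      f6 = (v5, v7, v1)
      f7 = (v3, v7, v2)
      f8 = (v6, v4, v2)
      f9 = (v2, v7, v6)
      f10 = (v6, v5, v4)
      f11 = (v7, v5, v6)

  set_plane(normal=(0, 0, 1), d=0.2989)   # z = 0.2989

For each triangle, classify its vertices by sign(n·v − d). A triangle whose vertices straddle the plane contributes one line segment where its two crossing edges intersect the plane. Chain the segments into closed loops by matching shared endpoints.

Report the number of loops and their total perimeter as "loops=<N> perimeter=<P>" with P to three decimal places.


loops=1 perimeter=10.400

Straddling triangles (8 of 12):
  (v1,v3,v0) [++-] → (-1.35, 0.202507, 0.2989)–(-1.35, -1.25, 0.2989)  len=1.4525
  (v4,v1,v0) [-+-] → (-0.218707, -1.25, 0.2989)–(-1.35, -1.25, 0.2989)  len=1.1313
  (v0,v3,v2) [-+-] → (-1.35, 0.202507, 0.2989)–(-1.35, 1.25, 0.2989)  len=1.0475
  (v5,v1,v4) [++-] → (-0.218707, -1.25, 0.2989)–(1.35, -1.25, 0.2989)  len=1.5687
  (v3,v7,v2) [++-] → (0.218707, 1.25, 0.2989)–(-1.35, 1.25, 0.2989)  len=1.5687
  (v2,v7,v6) [-+-] → (0.218707, 1.25, 0.2989)–(1.35, 1.25, 0.2989)  len=1.1313
  (v6,v5,v4) [-+-] → (1.35, -0.202507, 0.2989)–(1.35, -1.25, 0.2989)  len=1.0475
  (v7,v5,v6) [++-] → (1.35, -0.202507, 0.2989)–(1.35, 1.25, 0.2989)  len=1.4525

Chained into 1 loop(s):
  loop 1: 8 segments, perimeter = 10.4000
Total perimeter = 10.400


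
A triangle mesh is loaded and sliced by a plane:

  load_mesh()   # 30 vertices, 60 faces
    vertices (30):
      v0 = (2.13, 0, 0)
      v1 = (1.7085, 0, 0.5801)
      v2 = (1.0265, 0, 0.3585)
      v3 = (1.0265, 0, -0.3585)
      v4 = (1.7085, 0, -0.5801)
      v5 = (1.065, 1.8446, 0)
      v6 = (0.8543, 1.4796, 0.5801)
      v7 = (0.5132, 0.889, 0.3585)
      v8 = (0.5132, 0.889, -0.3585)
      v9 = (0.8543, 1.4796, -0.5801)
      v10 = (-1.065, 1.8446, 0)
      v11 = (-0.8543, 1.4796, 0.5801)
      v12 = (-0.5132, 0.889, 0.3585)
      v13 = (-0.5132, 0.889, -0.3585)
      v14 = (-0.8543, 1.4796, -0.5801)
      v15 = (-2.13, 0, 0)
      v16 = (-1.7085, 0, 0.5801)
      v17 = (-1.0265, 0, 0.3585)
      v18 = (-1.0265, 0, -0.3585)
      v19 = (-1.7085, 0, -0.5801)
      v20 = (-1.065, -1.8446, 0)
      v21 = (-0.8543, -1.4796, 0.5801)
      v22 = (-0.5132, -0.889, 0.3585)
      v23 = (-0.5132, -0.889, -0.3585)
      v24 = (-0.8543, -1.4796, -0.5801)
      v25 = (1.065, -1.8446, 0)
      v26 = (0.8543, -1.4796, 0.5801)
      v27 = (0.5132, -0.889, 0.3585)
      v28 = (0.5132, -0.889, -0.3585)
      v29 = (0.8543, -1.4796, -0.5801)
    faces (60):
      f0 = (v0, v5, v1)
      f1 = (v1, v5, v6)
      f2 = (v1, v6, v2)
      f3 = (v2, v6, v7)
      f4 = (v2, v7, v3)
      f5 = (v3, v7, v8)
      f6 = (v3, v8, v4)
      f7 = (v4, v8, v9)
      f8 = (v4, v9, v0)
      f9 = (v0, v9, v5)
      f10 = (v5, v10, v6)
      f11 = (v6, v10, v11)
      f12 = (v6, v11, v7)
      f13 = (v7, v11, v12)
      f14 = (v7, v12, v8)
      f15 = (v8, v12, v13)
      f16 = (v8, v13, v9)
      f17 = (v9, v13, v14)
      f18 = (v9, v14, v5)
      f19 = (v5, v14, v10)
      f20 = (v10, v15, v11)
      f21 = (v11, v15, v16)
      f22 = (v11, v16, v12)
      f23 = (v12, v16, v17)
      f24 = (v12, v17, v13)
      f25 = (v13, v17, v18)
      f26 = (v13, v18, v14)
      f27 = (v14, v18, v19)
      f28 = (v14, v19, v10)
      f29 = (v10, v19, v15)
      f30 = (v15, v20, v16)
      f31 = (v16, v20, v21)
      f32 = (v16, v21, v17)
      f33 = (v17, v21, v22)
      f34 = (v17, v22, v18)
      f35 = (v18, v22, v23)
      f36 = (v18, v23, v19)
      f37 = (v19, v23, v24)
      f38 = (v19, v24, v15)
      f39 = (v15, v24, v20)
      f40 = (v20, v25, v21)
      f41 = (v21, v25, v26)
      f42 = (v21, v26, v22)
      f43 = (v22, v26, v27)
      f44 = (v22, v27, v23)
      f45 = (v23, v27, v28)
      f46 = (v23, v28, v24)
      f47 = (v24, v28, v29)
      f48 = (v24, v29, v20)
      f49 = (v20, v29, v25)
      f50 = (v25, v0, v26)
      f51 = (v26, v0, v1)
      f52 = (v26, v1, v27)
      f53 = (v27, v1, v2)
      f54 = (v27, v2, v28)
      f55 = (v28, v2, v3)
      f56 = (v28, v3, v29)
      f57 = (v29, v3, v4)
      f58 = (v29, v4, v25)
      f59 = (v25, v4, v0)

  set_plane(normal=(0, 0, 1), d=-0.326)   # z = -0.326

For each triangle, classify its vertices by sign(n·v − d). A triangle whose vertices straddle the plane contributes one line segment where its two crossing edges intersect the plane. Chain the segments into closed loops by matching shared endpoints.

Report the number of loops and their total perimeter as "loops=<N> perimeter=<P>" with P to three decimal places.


Straddling triangles (24 of 60):
  (v2,v7,v3) [++-] → (1.00323, 0.0402964, -0.326)–(1.0265, 0, -0.326)  len=0.0465
  (v3,v7,v8) [-+-] → (1.00323, 0.0402964, -0.326)–(0.5132, 0.889, -0.326)  len=0.9800
  (v4,v9,v0) [--+] → (1.41309, 0.831494, -0.326)–(1.89313, 0, -0.326)  len=0.9601
  (v0,v9,v5) [+-+] → (1.41309, 0.831494, -0.326)–(0.946592, 1.63948, -0.326)  len=0.9330
  (v7,v12,v8) [++-] → (0.466676, 0.889, -0.326)–(0.5132, 0.889, -0.326)  len=0.0465
  (v8,v12,v13) [-+-] → (0.466676, 0.889, -0.326)–(-0.5132, 0.889, -0.326)  len=0.9799
  (v9,v14,v5) [--+] → (-0.013593, 1.63948, -0.326)–(0.946592, 1.63948, -0.326)  len=0.9602
  (v5,v14,v10) [+-+] → (-0.013593, 1.63948, -0.326)–(-0.946592, 1.63948, -0.326)  len=0.9330
  (v12,v17,v13) [++-] → (-0.536467, 0.848704, -0.326)–(-0.5132, 0.889, -0.326)  len=0.0465
  (v13,v17,v18) [-+-] → (-0.536467, 0.848704, -0.326)–(-1.0265, 0, -0.326)  len=0.9800
  (v14,v19,v10) [--+] → (-1.42663, 0.807986, -0.326)–(-0.946592, 1.63948, -0.326)  len=0.9601
  (v10,v19,v15) [+-+] → (-1.42663, 0.807986, -0.326)–(-1.89313, 0, -0.326)  len=0.9330
  (v17,v22,v18) [++-] → (-1.00323, -0.0402964, -0.326)–(-1.0265, 0, -0.326)  len=0.0465
  (v18,v22,v23) [-+-] → (-1.00323, -0.0402964, -0.326)–(-0.5132, -0.889, -0.326)  len=0.9800
  (v19,v24,v15) [--+] → (-1.41309, -0.831494, -0.326)–(-1.89313, 0, -0.326)  len=0.9601
  (v15,v24,v20) [+-+] → (-1.41309, -0.831494, -0.326)–(-0.946592, -1.63948, -0.326)  len=0.9330
  (v22,v27,v23) [++-] → (-0.466676, -0.889, -0.326)–(-0.5132, -0.889, -0.326)  len=0.0465
  (v23,v27,v28) [-+-] → (-0.466676, -0.889, -0.326)–(0.5132, -0.889, -0.326)  len=0.9799
  (v24,v29,v20) [--+] → (0.013593, -1.63948, -0.326)–(-0.946592, -1.63948, -0.326)  len=0.9602
  (v20,v29,v25) [+-+] → (0.013593, -1.63948, -0.326)–(0.946592, -1.63948, -0.326)  len=0.9330
  (v27,v2,v28) [++-] → (0.536467, -0.848704, -0.326)–(0.5132, -0.889, -0.326)  len=0.0465
  (v28,v2,v3) [-+-] → (0.536467, -0.848704, -0.326)–(1.0265, 0, -0.326)  len=0.9800
  (v29,v4,v25) [--+] → (1.42663, -0.807986, -0.326)–(0.946592, -1.63948, -0.326)  len=0.9601
  (v25,v4,v0) [+-+] → (1.42663, -0.807986, -0.326)–(1.89313, 0, -0.326)  len=0.9330

Chained into 2 loop(s):
  loop 1: 12 segments, perimeter = 6.1590
  loop 2: 12 segments, perimeter = 11.3588
Total perimeter = 17.518

loops=2 perimeter=17.518


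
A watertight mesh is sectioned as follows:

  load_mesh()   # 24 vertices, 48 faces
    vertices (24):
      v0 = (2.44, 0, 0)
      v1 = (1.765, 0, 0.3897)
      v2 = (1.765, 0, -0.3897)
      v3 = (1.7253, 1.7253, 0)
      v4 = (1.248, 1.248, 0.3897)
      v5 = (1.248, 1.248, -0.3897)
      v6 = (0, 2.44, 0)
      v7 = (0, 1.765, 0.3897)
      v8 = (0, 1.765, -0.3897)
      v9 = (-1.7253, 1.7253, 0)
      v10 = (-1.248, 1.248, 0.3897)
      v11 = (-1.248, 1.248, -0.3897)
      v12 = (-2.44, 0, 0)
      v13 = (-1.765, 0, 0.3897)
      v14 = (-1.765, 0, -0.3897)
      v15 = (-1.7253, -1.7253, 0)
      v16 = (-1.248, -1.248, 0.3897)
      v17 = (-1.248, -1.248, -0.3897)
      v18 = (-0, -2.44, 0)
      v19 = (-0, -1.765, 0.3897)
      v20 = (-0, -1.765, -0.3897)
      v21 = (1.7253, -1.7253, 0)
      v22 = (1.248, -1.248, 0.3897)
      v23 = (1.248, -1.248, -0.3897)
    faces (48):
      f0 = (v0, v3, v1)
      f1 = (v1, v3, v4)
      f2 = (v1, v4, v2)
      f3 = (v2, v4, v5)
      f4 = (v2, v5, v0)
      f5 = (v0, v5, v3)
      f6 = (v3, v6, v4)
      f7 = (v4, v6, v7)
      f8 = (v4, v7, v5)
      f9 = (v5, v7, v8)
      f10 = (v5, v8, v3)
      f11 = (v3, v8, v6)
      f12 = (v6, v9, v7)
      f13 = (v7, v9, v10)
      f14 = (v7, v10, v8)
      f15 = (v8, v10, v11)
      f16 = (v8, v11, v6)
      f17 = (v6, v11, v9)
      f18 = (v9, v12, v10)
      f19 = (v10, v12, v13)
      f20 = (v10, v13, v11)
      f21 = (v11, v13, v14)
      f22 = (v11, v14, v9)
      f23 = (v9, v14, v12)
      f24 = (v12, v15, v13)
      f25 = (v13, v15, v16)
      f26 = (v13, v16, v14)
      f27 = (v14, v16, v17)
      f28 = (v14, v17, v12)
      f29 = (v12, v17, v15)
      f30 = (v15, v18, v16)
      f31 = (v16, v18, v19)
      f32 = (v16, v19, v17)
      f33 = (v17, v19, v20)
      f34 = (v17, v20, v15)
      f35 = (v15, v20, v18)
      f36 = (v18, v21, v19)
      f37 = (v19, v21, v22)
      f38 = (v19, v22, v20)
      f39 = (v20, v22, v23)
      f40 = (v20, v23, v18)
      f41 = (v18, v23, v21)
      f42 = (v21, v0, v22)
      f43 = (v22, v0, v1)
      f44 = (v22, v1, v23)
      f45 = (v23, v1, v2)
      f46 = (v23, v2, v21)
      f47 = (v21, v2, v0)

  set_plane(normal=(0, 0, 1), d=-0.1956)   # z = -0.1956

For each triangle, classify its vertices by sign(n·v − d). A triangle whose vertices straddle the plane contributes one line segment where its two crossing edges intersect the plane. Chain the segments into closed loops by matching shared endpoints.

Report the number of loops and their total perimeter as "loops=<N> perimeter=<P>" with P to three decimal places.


loops=2 perimeter=23.672

Straddling triangles (32 of 48):
  (v1,v4,v2) [++-] → (1.63625, 0.310799, -0.1956)–(1.765, 0, -0.1956)  len=0.3364
  (v2,v4,v5) [-+-] → (1.63625, 0.310799, -0.1956)–(1.248, 1.248, -0.1956)  len=1.0144
  (v2,v5,v0) [--+] → (1.84171, 0.626402, -0.1956)–(2.1012, 0, -0.1956)  len=0.6780
  (v0,v5,v3) [+-+] → (1.84171, 0.626402, -0.1956)–(1.48573, 1.48573, -0.1956)  len=0.9301
  (v4,v7,v5) [++-] → (0.937201, 1.37675, -0.1956)–(1.248, 1.248, -0.1956)  len=0.3364
  (v5,v7,v8) [-+-] → (0.937201, 1.37675, -0.1956)–(0, 1.765, -0.1956)  len=1.0144
  (v5,v8,v3) [--+] → (0.85933, 1.74523, -0.1956)–(1.48573, 1.48573, -0.1956)  len=0.6780
  (v3,v8,v6) [+-+] → (0.85933, 1.74523, -0.1956)–(0, 2.1012, -0.1956)  len=0.9301
  (v7,v10,v8) [++-] → (-0.310799, 1.63625, -0.1956)–(0, 1.765, -0.1956)  len=0.3364
  (v8,v10,v11) [-+-] → (-0.310799, 1.63625, -0.1956)–(-1.248, 1.248, -0.1956)  len=1.0144
  (v8,v11,v6) [--+] → (-0.626402, 1.84171, -0.1956)–(0, 2.1012, -0.1956)  len=0.6780
  (v6,v11,v9) [+-+] → (-0.626402, 1.84171, -0.1956)–(-1.48573, 1.48573, -0.1956)  len=0.9301
  (v10,v13,v11) [++-] → (-1.37675, 0.937201, -0.1956)–(-1.248, 1.248, -0.1956)  len=0.3364
  (v11,v13,v14) [-+-] → (-1.37675, 0.937201, -0.1956)–(-1.765, 0, -0.1956)  len=1.0144
  (v11,v14,v9) [--+] → (-1.74523, 0.85933, -0.1956)–(-1.48573, 1.48573, -0.1956)  len=0.6780
  (v9,v14,v12) [+-+] → (-1.74523, 0.85933, -0.1956)–(-2.1012, 0, -0.1956)  len=0.9301
  (v13,v16,v14) [++-] → (-1.63625, -0.310799, -0.1956)–(-1.765, 0, -0.1956)  len=0.3364
  (v14,v16,v17) [-+-] → (-1.63625, -0.310799, -0.1956)–(-1.248, -1.248, -0.1956)  len=1.0144
  (v14,v17,v12) [--+] → (-1.84171, -0.626402, -0.1956)–(-2.1012, 0, -0.1956)  len=0.6780
  (v12,v17,v15) [+-+] → (-1.84171, -0.626402, -0.1956)–(-1.48573, -1.48573, -0.1956)  len=0.9301
  (v16,v19,v17) [++-] → (-0.937201, -1.37675, -0.1956)–(-1.248, -1.248, -0.1956)  len=0.3364
  (v17,v19,v20) [-+-] → (-0.937201, -1.37675, -0.1956)–(0, -1.765, -0.1956)  len=1.0144
  (v17,v20,v15) [--+] → (-0.85933, -1.74523, -0.1956)–(-1.48573, -1.48573, -0.1956)  len=0.6780
  (v15,v20,v18) [+-+] → (-0.85933, -1.74523, -0.1956)–(0, -2.1012, -0.1956)  len=0.9301
  (v19,v22,v20) [++-] → (0.310799, -1.63625, -0.1956)–(0, -1.765, -0.1956)  len=0.3364
  (v20,v22,v23) [-+-] → (0.310799, -1.63625, -0.1956)–(1.248, -1.248, -0.1956)  len=1.0144
  (v20,v23,v18) [--+] → (0.626402, -1.84171, -0.1956)–(0, -2.1012, -0.1956)  len=0.6780
  (v18,v23,v21) [+-+] → (0.626402, -1.84171, -0.1956)–(1.48573, -1.48573, -0.1956)  len=0.9301
  (v22,v1,v23) [++-] → (1.37675, -0.937201, -0.1956)–(1.248, -1.248, -0.1956)  len=0.3364
  (v23,v1,v2) [-+-] → (1.37675, -0.937201, -0.1956)–(1.765, 0, -0.1956)  len=1.0144
  (v23,v2,v21) [--+] → (1.74523, -0.85933, -0.1956)–(1.48573, -1.48573, -0.1956)  len=0.6780
  (v21,v2,v0) [+-+] → (1.74523, -0.85933, -0.1956)–(2.1012, 0, -0.1956)  len=0.9301

Chained into 2 loop(s):
  loop 1: 16 segments, perimeter = 10.8068
  loop 2: 16 segments, perimeter = 12.8653
Total perimeter = 23.672


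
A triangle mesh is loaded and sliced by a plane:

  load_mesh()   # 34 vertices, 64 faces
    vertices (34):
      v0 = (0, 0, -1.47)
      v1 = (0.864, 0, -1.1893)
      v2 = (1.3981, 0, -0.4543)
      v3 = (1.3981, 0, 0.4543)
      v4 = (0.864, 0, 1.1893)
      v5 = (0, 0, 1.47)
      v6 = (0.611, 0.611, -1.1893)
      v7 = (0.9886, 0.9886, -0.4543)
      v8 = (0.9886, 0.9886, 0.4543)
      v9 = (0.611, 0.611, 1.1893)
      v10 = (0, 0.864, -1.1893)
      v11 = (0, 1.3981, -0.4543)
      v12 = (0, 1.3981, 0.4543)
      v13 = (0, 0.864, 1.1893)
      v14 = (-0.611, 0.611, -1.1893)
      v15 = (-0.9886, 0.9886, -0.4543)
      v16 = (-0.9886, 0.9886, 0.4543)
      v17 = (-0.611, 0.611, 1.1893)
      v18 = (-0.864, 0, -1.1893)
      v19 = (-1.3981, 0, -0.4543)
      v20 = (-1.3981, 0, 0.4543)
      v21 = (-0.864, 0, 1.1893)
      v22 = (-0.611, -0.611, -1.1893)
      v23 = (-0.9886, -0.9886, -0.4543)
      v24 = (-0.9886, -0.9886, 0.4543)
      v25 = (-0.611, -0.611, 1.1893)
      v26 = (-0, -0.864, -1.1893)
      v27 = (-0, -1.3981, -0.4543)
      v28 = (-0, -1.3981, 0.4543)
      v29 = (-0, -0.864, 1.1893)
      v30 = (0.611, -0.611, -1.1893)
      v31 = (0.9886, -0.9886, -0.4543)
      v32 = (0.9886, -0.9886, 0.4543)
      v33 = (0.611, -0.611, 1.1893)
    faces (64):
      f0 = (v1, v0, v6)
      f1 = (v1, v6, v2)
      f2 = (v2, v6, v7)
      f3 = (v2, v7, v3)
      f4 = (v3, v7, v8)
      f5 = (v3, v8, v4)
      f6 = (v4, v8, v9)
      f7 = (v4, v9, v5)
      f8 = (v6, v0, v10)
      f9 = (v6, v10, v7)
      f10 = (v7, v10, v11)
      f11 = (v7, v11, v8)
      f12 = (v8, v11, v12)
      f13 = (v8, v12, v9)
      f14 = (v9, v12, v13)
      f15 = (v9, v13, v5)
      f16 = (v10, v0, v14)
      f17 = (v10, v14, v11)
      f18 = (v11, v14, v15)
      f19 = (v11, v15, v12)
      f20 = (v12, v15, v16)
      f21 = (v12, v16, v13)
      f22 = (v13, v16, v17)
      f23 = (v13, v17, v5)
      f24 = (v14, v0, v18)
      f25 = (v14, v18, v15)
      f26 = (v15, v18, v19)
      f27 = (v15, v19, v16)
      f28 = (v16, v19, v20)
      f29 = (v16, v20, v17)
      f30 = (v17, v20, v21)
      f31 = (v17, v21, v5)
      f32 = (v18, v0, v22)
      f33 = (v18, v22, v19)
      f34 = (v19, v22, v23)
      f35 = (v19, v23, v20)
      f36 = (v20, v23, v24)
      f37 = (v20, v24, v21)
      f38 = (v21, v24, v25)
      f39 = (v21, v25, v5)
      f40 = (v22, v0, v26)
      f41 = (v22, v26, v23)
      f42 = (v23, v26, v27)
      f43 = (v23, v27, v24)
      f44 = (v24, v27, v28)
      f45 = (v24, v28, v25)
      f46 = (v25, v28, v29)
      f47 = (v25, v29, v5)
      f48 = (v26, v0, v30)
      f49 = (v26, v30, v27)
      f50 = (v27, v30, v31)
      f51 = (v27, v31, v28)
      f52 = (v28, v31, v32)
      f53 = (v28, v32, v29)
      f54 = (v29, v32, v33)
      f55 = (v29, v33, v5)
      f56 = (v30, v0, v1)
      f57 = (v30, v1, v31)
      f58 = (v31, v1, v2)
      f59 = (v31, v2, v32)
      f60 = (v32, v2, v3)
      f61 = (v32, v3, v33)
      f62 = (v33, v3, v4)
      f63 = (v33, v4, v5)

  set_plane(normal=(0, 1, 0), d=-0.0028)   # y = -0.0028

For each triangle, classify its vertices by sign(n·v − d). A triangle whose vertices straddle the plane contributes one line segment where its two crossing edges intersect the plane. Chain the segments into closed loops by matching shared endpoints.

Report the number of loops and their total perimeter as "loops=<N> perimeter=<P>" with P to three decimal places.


Straddling triangles (20 of 64):
  (v18,v0,v22) [++-] → (-0.0028, -0.0028, -1.46871)–(-0.862841, -0.0028, -1.1893)  len=0.9043
  (v18,v22,v19) [+-+] → (-0.862841, -0.0028, -1.1893)–(-1.39449, -0.0028, -0.457668)  len=0.9044
  (v19,v22,v23) [+--] → (-1.39449, -0.0028, -0.457668)–(-1.39694, -0.0028, -0.4543)  len=0.0042
  (v19,v23,v20) [+-+] → (-1.39694, -0.0028, -0.4543)–(-1.39694, -0.0028, 0.451727)  len=0.9060
  (v20,v23,v24) [+--] → (-1.39694, -0.0028, 0.451727)–(-1.39694, -0.0028, 0.4543)  len=0.0026
  (v20,v24,v21) [+-+] → (-1.39694, -0.0028, 0.4543)–(-0.864353, -0.0028, 1.18722)  len=0.9060
  (v21,v24,v25) [+--] → (-0.864353, -0.0028, 1.18722)–(-0.862841, -0.0028, 1.1893)  len=0.0026
  (v21,v25,v5) [+-+] → (-0.862841, -0.0028, 1.1893)–(-0.0028, -0.0028, 1.46871)  len=0.9043
  (v22,v0,v26) [-+-] → (-0.0028, -0.0028, -1.46871)–(0, -0.0028, -1.46909)  len=0.0028
  (v25,v29,v5) [--+] → (0, -0.0028, 1.46909)–(-0.0028, -0.0028, 1.46871)  len=0.0028
  (v26,v0,v30) [-+-] → (0, -0.0028, -1.46909)–(0.0028, -0.0028, -1.46871)  len=0.0028
  (v29,v33,v5) [--+] → (0.0028, -0.0028, 1.46871)–(0, -0.0028, 1.46909)  len=0.0028
  (v30,v0,v1) [-++] → (0.0028, -0.0028, -1.46871)–(0.862841, -0.0028, -1.1893)  len=0.9043
  (v30,v1,v31) [-+-] → (0.862841, -0.0028, -1.1893)–(0.864353, -0.0028, -1.18722)  len=0.0026
  (v31,v1,v2) [-++] → (0.864353, -0.0028, -1.18722)–(1.39694, -0.0028, -0.4543)  len=0.9060
  (v31,v2,v32) [-+-] → (1.39694, -0.0028, -0.4543)–(1.39694, -0.0028, -0.451727)  len=0.0026
  (v32,v2,v3) [-++] → (1.39694, -0.0028, -0.451727)–(1.39694, -0.0028, 0.4543)  len=0.9060
  (v32,v3,v33) [-+-] → (1.39694, -0.0028, 0.4543)–(1.39449, -0.0028, 0.457668)  len=0.0042
  (v33,v3,v4) [-++] → (1.39449, -0.0028, 0.457668)–(0.862841, -0.0028, 1.1893)  len=0.9044
  (v33,v4,v5) [-++] → (0.862841, -0.0028, 1.1893)–(0.0028, -0.0028, 1.46871)  len=0.9043

Chained into 1 loop(s):
  loop 1: 20 segments, perimeter = 9.0799
Total perimeter = 9.080

loops=1 perimeter=9.080


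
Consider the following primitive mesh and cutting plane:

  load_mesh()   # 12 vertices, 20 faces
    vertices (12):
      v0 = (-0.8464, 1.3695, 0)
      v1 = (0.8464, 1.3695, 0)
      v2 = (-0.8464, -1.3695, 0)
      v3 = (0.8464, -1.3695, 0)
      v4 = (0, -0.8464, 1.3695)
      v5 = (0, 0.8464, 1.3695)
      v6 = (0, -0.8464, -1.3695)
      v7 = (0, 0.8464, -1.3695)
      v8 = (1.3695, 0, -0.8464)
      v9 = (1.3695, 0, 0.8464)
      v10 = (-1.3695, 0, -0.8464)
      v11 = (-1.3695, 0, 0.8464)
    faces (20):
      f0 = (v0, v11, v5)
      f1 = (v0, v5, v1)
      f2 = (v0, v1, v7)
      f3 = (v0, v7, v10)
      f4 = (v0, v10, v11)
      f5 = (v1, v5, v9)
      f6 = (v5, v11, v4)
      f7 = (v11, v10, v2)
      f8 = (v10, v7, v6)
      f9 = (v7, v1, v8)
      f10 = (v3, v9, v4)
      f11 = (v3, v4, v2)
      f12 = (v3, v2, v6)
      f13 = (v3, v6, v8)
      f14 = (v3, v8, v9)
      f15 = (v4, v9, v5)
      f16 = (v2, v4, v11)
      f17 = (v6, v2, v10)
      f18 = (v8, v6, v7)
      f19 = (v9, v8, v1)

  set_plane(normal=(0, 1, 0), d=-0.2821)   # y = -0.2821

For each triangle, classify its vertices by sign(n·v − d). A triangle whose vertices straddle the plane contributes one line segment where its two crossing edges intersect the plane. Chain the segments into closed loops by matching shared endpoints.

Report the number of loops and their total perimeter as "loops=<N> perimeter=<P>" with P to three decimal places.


loops=1 perimeter=8.570

Straddling triangles (10 of 20):
  (v5,v11,v4) [++-] → (-0.913054, -0.2821, 1.02075)–(0, -0.2821, 1.3695)  len=0.9774
  (v11,v10,v2) [++-] → (-1.26175, -0.2821, -0.672052)–(-1.26175, -0.2821, 0.672052)  len=1.3441
  (v10,v7,v6) [++-] → (0, -0.2821, -1.3695)–(-0.913054, -0.2821, -1.02075)  len=0.9774
  (v3,v9,v4) [-+-] → (1.26175, -0.2821, 0.672052)–(0.913054, -0.2821, 1.02075)  len=0.4931
  (v3,v6,v8) [--+] → (0.913054, -0.2821, -1.02075)–(1.26175, -0.2821, -0.672052)  len=0.4931
  (v3,v8,v9) [-++] → (1.26175, -0.2821, -0.672052)–(1.26175, -0.2821, 0.672052)  len=1.3441
  (v4,v9,v5) [-++] → (0.913054, -0.2821, 1.02075)–(0, -0.2821, 1.3695)  len=0.9774
  (v2,v4,v11) [--+] → (-0.913054, -0.2821, 1.02075)–(-1.26175, -0.2821, 0.672052)  len=0.4931
  (v6,v2,v10) [--+] → (-1.26175, -0.2821, -0.672052)–(-0.913054, -0.2821, -1.02075)  len=0.4931
  (v8,v6,v7) [+-+] → (0.913054, -0.2821, -1.02075)–(0, -0.2821, -1.3695)  len=0.9774

Chained into 1 loop(s):
  loop 1: 10 segments, perimeter = 8.5703
Total perimeter = 8.570
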